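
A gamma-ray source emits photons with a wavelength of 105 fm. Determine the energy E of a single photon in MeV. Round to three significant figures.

Convert to SI: λ = 105 fm = 1.05 × 10^-13 m.
The photon relation is E = hc/λ, giving E = 1.892 × 10^-12 J.
Converting to MeV: E = 11.81 MeV ≈ 11.8 MeV.

11.8 MeV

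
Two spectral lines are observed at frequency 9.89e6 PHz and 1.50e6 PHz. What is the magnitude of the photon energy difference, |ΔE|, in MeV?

Using E = hf: E₁ = 6.553e-12 J, E₂ = 9.939e-13 J.
|ΔE| = |6.553e-12 − 9.939e-13| = 5.56e-12 J = 34.7 MeV.

34.7 MeV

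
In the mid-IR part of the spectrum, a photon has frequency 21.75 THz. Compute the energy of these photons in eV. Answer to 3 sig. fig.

0.0900 eV

First convert: f = 21.75 THz = 2.175 × 10^13 Hz.
Apply E = hf: E = 1.441 × 10^-20 J.
Converting to eV: E = 0.08995 eV ≈ 0.0900 eV.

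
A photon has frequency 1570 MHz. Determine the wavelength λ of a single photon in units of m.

(c = 2.99792458 × 10^8 m/s.)
Convert to SI: f = 1570 MHz = 1.57 × 10^9 Hz.
Apply λ = c/f: λ = 0.1910 m.
So λ ≈ 0.191 m.

0.191 m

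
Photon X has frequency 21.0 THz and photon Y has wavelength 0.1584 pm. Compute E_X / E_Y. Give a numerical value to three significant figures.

1.11e-8

E_X = 1.391e-20 J (from frequency = 21.0 THz, via E = hf).
E_Y = 1.254e-12 J (from wavelength = 0.1584 pm, via E = hc/λ).
Ratio = 1.391e-20 / 1.254e-12 = 1.11e-8.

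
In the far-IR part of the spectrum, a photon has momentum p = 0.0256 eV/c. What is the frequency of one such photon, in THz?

(h = 6.62607015e-34 J·s, c = 2.99792458e8 m/s, 1 eV = 1.602176634e-19 J.)
First convert: p = 0.0256 eV/c = 1.3681e-29 kg·m/s.
The photon relation is f = pc/h, giving f = 6.190e12 Hz.
Converting to THz: f = 6.190 THz ≈ 6.19 THz.

6.19 THz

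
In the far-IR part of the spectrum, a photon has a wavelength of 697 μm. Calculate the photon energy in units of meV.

1.78 meV

Convert to SI: λ = 697 μm = 6.97 × 10^-4 m.
The photon relation is E = hc/λ, giving E = 2.850 × 10^-22 J.
Converting to meV: E = 1.779 meV ≈ 1.78 meV.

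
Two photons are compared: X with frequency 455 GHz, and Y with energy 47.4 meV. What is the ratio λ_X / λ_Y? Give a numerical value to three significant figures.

25.2

λ_X = 6.589 × 10^-4 m (from frequency = 455 GHz, via λ = c/f).
λ_Y = 2.616 × 10^-5 m (from energy = 47.4 meV, via λ = hc/E).
Ratio = 6.589 × 10^-4 / 2.616 × 10^-5 = 25.2.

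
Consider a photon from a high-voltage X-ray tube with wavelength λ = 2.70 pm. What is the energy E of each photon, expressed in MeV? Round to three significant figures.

0.459 MeV

First convert: λ = 2.70 pm = 2.70e-12 m.
The photon relation is E = hc/λ, giving E = 7.357e-14 J.
Converting to MeV: E = 0.4592 MeV ≈ 0.459 MeV.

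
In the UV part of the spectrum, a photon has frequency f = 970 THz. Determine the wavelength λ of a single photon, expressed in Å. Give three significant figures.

3090 Å

Use c = 2.99792458 × 10^8 m/s.
In SI units: f = 970 THz = 9.7 × 10^14 Hz.
The photon relation is λ = c/f, giving λ = 3.091 × 10^-7 m.
Converting to Å: λ = 3091 Å ≈ 3090 Å.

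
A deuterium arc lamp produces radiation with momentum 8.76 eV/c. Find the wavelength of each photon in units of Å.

1420 Å

First convert: p = 8.76 eV/c = 4.6816 × 10^-27 kg·m/s.
The photon relation is λ = h/p, giving λ = 1.415 × 10^-7 m.
Converting to Å: λ = 1415 Å ≈ 1420 Å.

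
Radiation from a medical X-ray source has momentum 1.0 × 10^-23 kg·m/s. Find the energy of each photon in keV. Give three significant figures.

Since E = pc for a photon, E = 2.998 × 10^-15 J.
Converting to keV: E = 18.71 keV ≈ 18.7 keV.

18.7 keV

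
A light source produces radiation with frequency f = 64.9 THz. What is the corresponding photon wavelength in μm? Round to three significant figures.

4.62 μm

First convert: f = 64.9 THz = 6.49e13 Hz.
For a photon λ = c/f, so λ = 4.619e-6 m.
Converting to μm: λ = 4.619 μm ≈ 4.62 μm.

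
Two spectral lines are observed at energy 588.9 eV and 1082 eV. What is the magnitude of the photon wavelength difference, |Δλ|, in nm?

0.959 nm

Using λ = hc/E: λ₁ = 2.1054e-9 m, λ₂ = 1.1459e-9 m.
|Δλ| = |2.1054e-9 − 1.1459e-9| = 9.59e-10 m = 0.959 nm.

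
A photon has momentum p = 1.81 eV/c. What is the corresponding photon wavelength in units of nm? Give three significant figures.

685 nm

First convert: p = 1.81 eV/c = 9.6732 × 10^-28 kg·m/s.
Apply λ = h/p: λ = 6.850 × 10^-7 m.
Converting to nm: λ = 685.0 nm ≈ 685 nm.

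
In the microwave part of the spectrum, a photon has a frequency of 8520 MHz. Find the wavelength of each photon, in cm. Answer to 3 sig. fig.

3.52 cm

Use c = 2.99792458 × 10^8 m/s.
First convert: f = 8520 MHz = 8.52 × 10^9 Hz.
The photon relation is λ = c/f, giving λ = 0.03519 m.
Converting to cm: λ = 3.519 cm ≈ 3.52 cm.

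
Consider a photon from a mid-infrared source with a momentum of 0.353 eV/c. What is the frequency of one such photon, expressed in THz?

85.4 THz

Take h = 6.62607015·10^-34 J·s, c = 2.99792458·10^8 m/s, 1 eV = 1.602176634·10^-19 J.
In SI units: p = 0.353 eV/c = 1.8865·10^-28 kg·m/s.
For a photon f = pc/h, so f = 8.536·10^13 Hz.
Converting to THz: f = 85.36 THz ≈ 85.4 THz.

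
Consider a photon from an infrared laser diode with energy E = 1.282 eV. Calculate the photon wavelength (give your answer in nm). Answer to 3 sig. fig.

Take h = 6.62607015 × 10^-34 J·s, c = 2.99792458 × 10^8 m/s, 1 eV = 1.602176634 × 10^-19 J.
First convert: E = 1.282 eV = 2.0540 × 10^-19 J.
Apply λ = hc/E: λ = 9.671 × 10^-7 m.
Converting to nm: λ = 967.1 nm ≈ 967 nm.

967 nm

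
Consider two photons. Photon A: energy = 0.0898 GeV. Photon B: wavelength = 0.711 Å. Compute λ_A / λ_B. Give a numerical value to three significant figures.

1.94e-4

λ_A = 1.381e-14 m (from energy = 0.0898 GeV, via λ = hc/E).
λ_B = 7.110e-11 m (from wavelength = 0.711 Å, via λ given directly).
Ratio = 1.381e-14 / 7.110e-11 = 1.94e-4.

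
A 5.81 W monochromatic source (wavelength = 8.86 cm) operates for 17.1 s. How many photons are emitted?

Total energy: E_total = P·t = 5.81 × 17.1 = 99.35 J.
Per-photon energy: E = 2.242 × 10^-24 J.
N = E_total / E_photon = 4.43 × 10^25.

4.43 × 10^25 photons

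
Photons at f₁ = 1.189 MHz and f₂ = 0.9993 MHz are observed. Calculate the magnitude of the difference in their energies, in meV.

Using E = hf: E₁ = 7.8784 × 10^-28 J, E₂ = 6.6214 × 10^-28 J.
|ΔE| = |7.8784 × 10^-28 − 6.6214 × 10^-28| = 1.26 × 10^-28 J = 7.85 × 10^-7 meV.

7.85 × 10^-7 meV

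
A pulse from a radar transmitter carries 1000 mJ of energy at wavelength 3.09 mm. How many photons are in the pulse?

1.56 × 10^22 photons

Per-photon energy: E = 6.429 × 10^-23 J (from wavelength = 3.09 mm).
N = E_total / E_photon = 1.00 J / 6.429 × 10^-23 J = 1.56 × 10^22.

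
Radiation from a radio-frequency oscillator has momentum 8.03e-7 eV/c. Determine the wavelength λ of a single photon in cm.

154 cm

Use h = 6.62607015e-34 J·s, c = 2.99792458e8 m/s, 1 eV = 1.602176634e-19 J.
In SI units: p = 8.03e-7 eV/c = 4.2915e-34 kg·m/s.
Apply λ = h/p: λ = 1.544 m.
Converting to cm: λ = 154.4 cm ≈ 154 cm.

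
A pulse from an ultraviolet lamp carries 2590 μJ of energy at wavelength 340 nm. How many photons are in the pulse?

4.43e15 photons

Per-photon energy: E = 5.842e-19 J (from wavelength = 340 nm).
N = E_total / E_photon = 0.00259 J / 5.842e-19 J = 4.43e15.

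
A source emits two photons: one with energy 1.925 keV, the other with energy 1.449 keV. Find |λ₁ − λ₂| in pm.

Using λ = hc/E: λ₁ = 6.4407 × 10^-10 m, λ₂ = 8.5565 × 10^-10 m.
|Δλ| = |6.4407 × 10^-10 − 8.5565 × 10^-10| = 2.12 × 10^-10 m = 212 pm.

212 pm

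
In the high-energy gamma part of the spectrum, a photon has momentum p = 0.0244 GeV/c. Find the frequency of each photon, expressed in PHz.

Take h = 6.62607015e-34 J·s, c = 2.99792458e8 m/s, 1 eV = 1.602176634e-19 J.
Convert to SI: p = 0.0244 GeV/c = 1.3040e-20 kg·m/s.
The photon relation is f = pc/h, giving f = 5.900e21 Hz.
Converting to PHz: f = 5.900e6 PHz ≈ 5.90e6 PHz.

5.90e6 PHz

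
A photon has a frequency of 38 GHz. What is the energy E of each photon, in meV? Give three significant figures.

(h = 6.62607015e-34 J·s, 1 eV = 1.602176634e-19 J.)
First convert: f = 38 GHz = 3.8e10 Hz.
The photon relation is E = hf, giving E = 2.518e-23 J.
Converting to meV: E = 0.1572 meV ≈ 0.157 meV.

0.157 meV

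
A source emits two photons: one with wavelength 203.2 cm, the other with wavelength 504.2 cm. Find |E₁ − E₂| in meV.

3.64 × 10^-4 meV

Using E = hc/λ: E₁ = 9.7758 × 10^-26 J, E₂ = 3.9398 × 10^-26 J.
|ΔE| = |9.7758 × 10^-26 − 3.9398 × 10^-26| = 5.84 × 10^-26 J = 3.64 × 10^-4 meV.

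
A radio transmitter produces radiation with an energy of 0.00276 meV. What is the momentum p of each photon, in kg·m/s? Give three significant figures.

(c = 2.99792458e8 m/s, 1 eV = 1.602176634e-19 J.)
In SI units: E = 0.00276 meV = 4.4220e-25 J.
The photon relation is p = E/c, giving p = 1.475e-33 kg·m/s.
So p ≈ 1.48e-33 kg·m/s.

1.48e-33 kg·m/s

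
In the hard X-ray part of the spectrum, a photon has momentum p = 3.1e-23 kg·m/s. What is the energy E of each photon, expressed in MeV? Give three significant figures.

0.0580 MeV

(c = 2.99792458e8 m/s, 1 eV = 1.602176634e-19 J.)
Since E = pc for a photon, E = 9.294e-15 J.
Converting to MeV: E = 0.05801 MeV ≈ 0.0580 MeV.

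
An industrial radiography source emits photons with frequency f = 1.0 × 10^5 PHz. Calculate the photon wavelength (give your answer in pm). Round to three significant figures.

3.00 pm

Convert to SI: f = 1.0 × 10^5 PHz = 1.0 × 10^20 Hz.
For a photon λ = c/f, so λ = 2.998 × 10^-12 m.
Converting to pm: λ = 2.998 pm ≈ 3.00 pm.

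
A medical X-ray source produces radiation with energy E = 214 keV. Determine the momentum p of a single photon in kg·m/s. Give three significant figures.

Convert to SI: E = 214 keV = 3.4287e-14 J.
Apply p = E/c: p = 1.144e-22 kg·m/s.
So p ≈ 1.14e-22 kg·m/s.

1.14e-22 kg·m/s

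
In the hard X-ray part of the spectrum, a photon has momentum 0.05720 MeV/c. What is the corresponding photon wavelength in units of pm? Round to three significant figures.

First convert: p = 0.05720 MeV/c = 3.0569·10^-23 kg·m/s.
Since λ = h/p for a photon, λ = 2.168·10^-11 m.
Converting to pm: λ = 21.68 pm ≈ 21.7 pm.

21.7 pm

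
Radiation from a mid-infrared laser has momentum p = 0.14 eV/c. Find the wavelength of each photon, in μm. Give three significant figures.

8.86 μm

Convert to SI: p = 0.14 eV/c = 7.4820 × 10^-29 kg·m/s.
The photon relation is λ = h/p, giving λ = 8.856 × 10^-6 m.
Converting to μm: λ = 8.856 μm ≈ 8.86 μm.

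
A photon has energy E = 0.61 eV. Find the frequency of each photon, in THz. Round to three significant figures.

First convert: E = 0.61 eV = 9.7733 × 10^-20 J.
Since f = E/h for a photon, f = 1.475 × 10^14 Hz.
Converting to THz: f = 147.5 THz ≈ 147 THz.

147 THz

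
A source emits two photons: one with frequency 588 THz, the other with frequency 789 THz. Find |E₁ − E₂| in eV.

0.831 eV

Using E = hf: E₁ = 3.896e-19 J, E₂ = 5.228e-19 J.
|ΔE| = |3.896e-19 − 5.228e-19| = 1.33e-19 J = 0.831 eV.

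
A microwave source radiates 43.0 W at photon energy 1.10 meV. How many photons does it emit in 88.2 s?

2.15 × 10^25 photons

Total energy: E_total = P·t = 43.0 × 88.2 = 3793 J.
Per-photon energy: E = 1.762 × 10^-22 J.
N = E_total / E_photon = 2.15 × 10^25.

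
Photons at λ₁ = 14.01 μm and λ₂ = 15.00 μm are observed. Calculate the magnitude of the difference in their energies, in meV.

Using E = hc/λ: E₁ = 1.4179 × 10^-20 J, E₂ = 1.3243 × 10^-20 J.
|ΔE| = |1.4179 × 10^-20 − 1.3243 × 10^-20| = 9.36 × 10^-22 J = 5.84 meV.

5.84 meV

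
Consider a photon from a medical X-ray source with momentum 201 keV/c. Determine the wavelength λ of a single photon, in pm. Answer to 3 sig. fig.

In SI units: p = 201 keV/c = 1.0742 × 10^-22 kg·m/s.
Since λ = h/p for a photon, λ = 6.168 × 10^-12 m.
Converting to pm: λ = 6.168 pm ≈ 6.17 pm.

6.17 pm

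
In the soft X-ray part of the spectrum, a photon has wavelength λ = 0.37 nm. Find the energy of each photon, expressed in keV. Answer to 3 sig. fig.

Convert to SI: λ = 0.37 nm = 3.7e-10 m.
Since E = hc/λ for a photon, E = 5.369e-16 J.
Converting to keV: E = 3.351 keV ≈ 3.35 keV.

3.35 keV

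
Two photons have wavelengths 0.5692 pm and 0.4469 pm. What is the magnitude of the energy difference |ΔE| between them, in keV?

Using E = hc/λ: E₁ = 3.4899e-13 J, E₂ = 4.4449e-13 J.
|ΔE| = |3.4899e-13 − 4.4449e-13| = 9.55e-14 J = 596 keV.

596 keV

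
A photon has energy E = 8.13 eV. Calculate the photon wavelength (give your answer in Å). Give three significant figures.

1530 Å

In SI units: E = 8.13 eV = 1.3026 × 10^-18 J.
Apply λ = hc/E: λ = 1.525 × 10^-7 m.
Converting to Å: λ = 1525 Å ≈ 1530 Å.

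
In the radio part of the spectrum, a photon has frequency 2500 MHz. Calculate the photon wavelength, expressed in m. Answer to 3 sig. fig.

0.120 m

In SI units: f = 2500 MHz = 2.5 × 10^9 Hz.
For a photon λ = c/f, so λ = 0.1199 m.
So λ ≈ 0.120 m.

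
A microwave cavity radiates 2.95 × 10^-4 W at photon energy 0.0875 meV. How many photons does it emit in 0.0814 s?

Total energy: E_total = P·t = 2.95 × 10^-4 × 0.0814 = 2.401 × 10^-5 J.
Per-photon energy: E = 1.402 × 10^-23 J.
N = E_total / E_photon = 1.71 × 10^18.

1.71 × 10^18 photons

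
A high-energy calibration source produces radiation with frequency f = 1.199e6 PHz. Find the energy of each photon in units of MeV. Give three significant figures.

4.96 MeV

Take h = 6.62607015e-34 J·s, 1 eV = 1.602176634e-19 J.
In SI units: f = 1.199e6 PHz = 1.199e21 Hz.
For a photon E = hf, so E = 7.945e-13 J.
Converting to MeV: E = 4.959 MeV ≈ 4.96 MeV.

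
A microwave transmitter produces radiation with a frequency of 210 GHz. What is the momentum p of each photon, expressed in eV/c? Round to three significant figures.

Convert to SI: f = 210 GHz = 2.1 × 10^11 Hz.
Apply p = hf/c: p = 4.641 × 10^-31 kg·m/s.
Converting to eV/c: p = 8.685 × 10^-4 eV/c ≈ 8.68 × 10^-4 eV/c.

8.68 × 10^-4 eV/c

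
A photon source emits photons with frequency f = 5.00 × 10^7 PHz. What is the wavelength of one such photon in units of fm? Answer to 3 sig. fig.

6.00 fm

First convert: f = 5.00 × 10^7 PHz = 5.00 × 10^22 Hz.
Apply λ = c/f: λ = 5.996 × 10^-15 m.
Converting to fm: λ = 5.996 fm ≈ 6.00 fm.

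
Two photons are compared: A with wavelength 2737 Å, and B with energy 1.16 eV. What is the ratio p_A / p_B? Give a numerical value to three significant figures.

p_A = 2.421·10^-27 kg·m/s (from wavelength = 2737 Å, via p = h/λ).
p_B = 6.199·10^-28 kg·m/s (from energy = 1.16 eV, via p = E/c).
Ratio = 2.421·10^-27 / 6.199·10^-28 = 3.91.

3.91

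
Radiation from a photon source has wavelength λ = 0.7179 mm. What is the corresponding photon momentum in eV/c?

(h = 6.62607015·10^-34 J·s, c = 2.99792458·10^8 m/s, 1 eV = 1.602176634·10^-19 J.)
In SI units: λ = 0.7179 mm = 7.179·10^-4 m.
For a photon p = h/λ, so p = 9.230·10^-31 kg·m/s.
Converting to eV/c: p = 0.001727 eV/c ≈ 1.73·10^-3 eV/c.

1.73·10^-3 eV/c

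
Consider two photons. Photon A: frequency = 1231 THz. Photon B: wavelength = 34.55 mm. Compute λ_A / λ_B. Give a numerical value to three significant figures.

λ_A = 2.435e-7 m (from frequency = 1231 THz, via λ = c/f).
λ_B = 0.03455 m (from wavelength = 34.55 mm, via λ given directly).
Ratio = 2.435e-7 / 0.03455 = 7.05e-6.

7.05e-6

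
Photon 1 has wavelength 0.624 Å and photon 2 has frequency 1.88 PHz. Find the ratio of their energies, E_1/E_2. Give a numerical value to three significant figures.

2560

E_1 = 3.183e-15 J (from wavelength = 0.624 Å, via E = hc/λ).
E_2 = 1.246e-18 J (from frequency = 1.88 PHz, via E = hf).
Ratio = 3.183e-15 / 1.246e-18 = 2560.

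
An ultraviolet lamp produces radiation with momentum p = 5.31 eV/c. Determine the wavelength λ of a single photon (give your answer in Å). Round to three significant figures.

2330 Å

In SI units: p = 5.31 eV/c = 2.8378·10^-27 kg·m/s.
Apply λ = h/p: λ = 2.335·10^-7 m.
Converting to Å: λ = 2335 Å ≈ 2330 Å.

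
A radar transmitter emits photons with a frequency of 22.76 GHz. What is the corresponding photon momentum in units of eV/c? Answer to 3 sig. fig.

9.41 × 10^-5 eV/c

In SI units: f = 22.76 GHz = 2.276 × 10^10 Hz.
Since p = hf/c for a photon, p = 5.030 × 10^-32 kg·m/s.
Converting to eV/c: p = 9.413 × 10^-5 eV/c ≈ 9.41 × 10^-5 eV/c.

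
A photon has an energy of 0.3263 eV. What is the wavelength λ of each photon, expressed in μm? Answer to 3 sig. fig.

3.80 μm

Convert to SI: E = 0.3263 eV = 5.2279 × 10^-20 J.
The photon relation is λ = hc/E, giving λ = 3.800 × 10^-6 m.
Converting to μm: λ = 3.800 μm ≈ 3.80 μm.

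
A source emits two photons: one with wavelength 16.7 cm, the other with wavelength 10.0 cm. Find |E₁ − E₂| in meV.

4.97e-3 meV

Using E = hc/λ: E₁ = 1.189e-24 J, E₂ = 1.986e-24 J.
|ΔE| = |1.189e-24 − 1.986e-24| = 7.97e-25 J = 4.97e-3 meV.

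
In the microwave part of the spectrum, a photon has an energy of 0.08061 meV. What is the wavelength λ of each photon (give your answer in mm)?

15.4 mm

(h = 6.62607015 × 10^-34 J·s, c = 2.99792458 × 10^8 m/s, 1 eV = 1.602176634 × 10^-19 J.)
Convert to SI: E = 0.08061 meV = 1.2915 × 10^-23 J.
For a photon λ = hc/E, so λ = 0.01538 m.
Converting to mm: λ = 15.38 mm ≈ 15.4 mm.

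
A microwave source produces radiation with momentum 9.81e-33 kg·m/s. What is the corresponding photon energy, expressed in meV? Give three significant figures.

Apply E = pc: E = 2.941e-24 J.
Converting to meV: E = 0.01836 meV ≈ 0.0184 meV.

0.0184 meV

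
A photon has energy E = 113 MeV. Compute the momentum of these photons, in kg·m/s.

Take c = 2.99792458·10^8 m/s, 1 eV = 1.602176634·10^-19 J.
First convert: E = 113 MeV = 1.8105·10^-11 J.
Apply p = E/c: p = 6.039·10^-20 kg·m/s.
So p ≈ 6.04·10^-20 kg·m/s.

6.04·10^-20 kg·m/s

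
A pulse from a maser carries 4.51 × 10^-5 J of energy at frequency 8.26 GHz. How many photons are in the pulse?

8.24 × 10^18 photons

Per-photon energy: E = 5.473 × 10^-24 J (from frequency = 8.26 GHz).
N = E_total / E_photon = 4.51 × 10^-5 J / 5.473 × 10^-24 J = 8.24 × 10^18.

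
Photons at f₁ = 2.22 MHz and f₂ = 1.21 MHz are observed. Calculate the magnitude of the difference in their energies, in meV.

4.18 × 10^-6 meV

Using E = hf: E₁ = 1.471 × 10^-27 J, E₂ = 8.018 × 10^-28 J.
|ΔE| = |1.471 × 10^-27 − 8.018 × 10^-28| = 6.69 × 10^-28 J = 4.18 × 10^-6 meV.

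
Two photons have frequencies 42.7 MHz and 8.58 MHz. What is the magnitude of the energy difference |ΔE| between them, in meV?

Using E = hf: E₁ = 2.829 × 10^-26 J, E₂ = 5.685 × 10^-27 J.
|ΔE| = |2.829 × 10^-26 − 5.685 × 10^-27| = 2.26 × 10^-26 J = 1.41 × 10^-4 meV.

1.41 × 10^-4 meV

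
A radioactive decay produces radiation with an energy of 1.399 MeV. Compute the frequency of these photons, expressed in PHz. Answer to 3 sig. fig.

Use h = 6.62607015e-34 J·s, 1 eV = 1.602176634e-19 J.
First convert: E = 1.399 MeV = 2.2414e-13 J.
Since f = E/h for a photon, f = 3.383e20 Hz.
Converting to PHz: f = 338300 PHz ≈ 3.38e5 PHz.

3.38e5 PHz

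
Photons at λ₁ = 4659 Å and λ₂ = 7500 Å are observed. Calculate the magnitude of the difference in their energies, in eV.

1.01 eV

Using E = hc/λ: E₁ = 4.2637e-19 J, E₂ = 2.6486e-19 J.
|ΔE| = |4.2637e-19 − 2.6486e-19| = 1.62e-19 J = 1.01 eV.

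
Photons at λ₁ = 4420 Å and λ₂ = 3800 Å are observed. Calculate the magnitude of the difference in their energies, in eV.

Using E = hc/λ: E₁ = 4.494·10^-19 J, E₂ = 5.227·10^-19 J.
|ΔE| = |4.494·10^-19 − 5.227·10^-19| = 7.33·10^-20 J = 0.458 eV.

0.458 eV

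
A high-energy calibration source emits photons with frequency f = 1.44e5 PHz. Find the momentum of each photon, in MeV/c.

First convert: f = 1.44e5 PHz = 1.44e20 Hz.
For a photon p = hf/c, so p = 3.183e-22 kg·m/s.
Converting to MeV/c: p = 0.5955 MeV/c ≈ 0.596 MeV/c.

0.596 MeV/c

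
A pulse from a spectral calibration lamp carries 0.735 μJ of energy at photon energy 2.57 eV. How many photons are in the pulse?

Per-photon energy: E = 4.118 × 10^-19 J (from energy = 2.57 eV).
N = E_total / E_photon = 7.35 × 10^-7 J / 4.118 × 10^-19 J = 1.79 × 10^12.

1.79 × 10^12 photons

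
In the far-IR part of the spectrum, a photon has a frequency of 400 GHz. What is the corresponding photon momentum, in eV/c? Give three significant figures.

In SI units: f = 400 GHz = 4.0e11 Hz.
For a photon p = hf/c, so p = 8.841e-31 kg·m/s.
Converting to eV/c: p = 0.001654 eV/c ≈ 1.65e-3 eV/c.

1.65e-3 eV/c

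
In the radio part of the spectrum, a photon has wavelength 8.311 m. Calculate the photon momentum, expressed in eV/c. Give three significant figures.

1.49e-7 eV/c

For a photon p = h/λ, so p = 7.973e-35 kg·m/s.
Converting to eV/c: p = 1.492e-7 eV/c ≈ 1.49e-7 eV/c.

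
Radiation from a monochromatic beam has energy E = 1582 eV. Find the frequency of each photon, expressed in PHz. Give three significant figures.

383 PHz

Take h = 6.62607015e-34 J·s, 1 eV = 1.602176634e-19 J.
In SI units: E = 1582 eV = 2.5346e-16 J.
Since f = E/h for a photon, f = 3.825e17 Hz.
Converting to PHz: f = 382.5 PHz ≈ 383 PHz.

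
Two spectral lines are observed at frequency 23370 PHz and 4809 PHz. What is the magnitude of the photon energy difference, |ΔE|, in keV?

Using E = hf: E₁ = 1.5485e-14 J, E₂ = 3.1865e-15 J.
|ΔE| = |1.5485e-14 − 3.1865e-15| = 1.23e-14 J = 76.8 keV.

76.8 keV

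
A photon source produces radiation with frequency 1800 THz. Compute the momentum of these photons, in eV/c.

Convert to SI: f = 1800 THz = 1.80 × 10^15 Hz.
The photon relation is p = hf/c, giving p = 3.978 × 10^-27 kg·m/s.
Converting to eV/c: p = 7.444 eV/c ≈ 7.44 eV/c.

7.44 eV/c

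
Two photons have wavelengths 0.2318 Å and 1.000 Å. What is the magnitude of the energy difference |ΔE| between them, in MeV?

0.0411 MeV

Using E = hc/λ: E₁ = 8.5697 × 10^-15 J, E₂ = 1.9864 × 10^-15 J.
|ΔE| = |8.5697 × 10^-15 − 1.9864 × 10^-15| = 6.58 × 10^-15 J = 0.0411 MeV.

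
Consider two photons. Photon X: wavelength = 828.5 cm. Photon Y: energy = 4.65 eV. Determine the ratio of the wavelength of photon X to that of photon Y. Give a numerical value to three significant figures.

λ_X = 8.285 m (from wavelength = 828.5 cm, via λ given directly).
λ_Y = 2.666e-7 m (from energy = 4.65 eV, via λ = hc/E).
Ratio = 8.285 / 2.666e-7 = 3.11e7.

3.11e7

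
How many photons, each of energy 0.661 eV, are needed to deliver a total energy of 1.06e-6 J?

Per-photon energy: E = 1.059e-19 J (from energy = 0.661 eV).
N = E_total / E_photon = 1.06e-6 J / 1.059e-19 J = 1.00e13.

1.00e13 photons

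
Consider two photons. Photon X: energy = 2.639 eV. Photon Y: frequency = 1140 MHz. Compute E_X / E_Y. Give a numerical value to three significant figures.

5.60e5

E_X = 4.228e-19 J (from energy = 2.639 eV, via E given directly).
E_Y = 7.554e-25 J (from frequency = 1140 MHz, via E = hf).
Ratio = 4.228e-19 / 7.554e-25 = 5.60e5.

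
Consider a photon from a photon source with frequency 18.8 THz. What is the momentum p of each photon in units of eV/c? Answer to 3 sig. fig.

In SI units: f = 18.8 THz = 1.88e13 Hz.
For a photon p = hf/c, so p = 4.155e-29 kg·m/s.
Converting to eV/c: p = 0.07775 eV/c ≈ 0.0778 eV/c.

0.0778 eV/c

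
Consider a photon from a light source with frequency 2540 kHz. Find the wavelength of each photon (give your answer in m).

(c = 2.99792458·10^8 m/s.)
Convert to SI: f = 2540 kHz = 2.54·10^6 Hz.
For a photon λ = c/f, so λ = 118.0 m.
So λ ≈ 118 m.

118 m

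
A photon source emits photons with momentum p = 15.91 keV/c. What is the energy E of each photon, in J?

2.55e-15 J

In SI units: p = 15.91 keV/c = 8.5028e-24 kg·m/s.
The photon relation is E = pc, giving E = 2.549e-15 J.
So E ≈ 2.55e-15 J.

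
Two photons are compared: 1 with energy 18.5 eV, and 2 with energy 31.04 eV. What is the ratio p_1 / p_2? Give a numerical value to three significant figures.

0.596

p_1 = 9.887 × 10^-27 kg·m/s (from energy = 18.5 eV, via p = E/c).
p_2 = 1.659 × 10^-26 kg·m/s (from energy = 31.04 eV, via p = E/c).
Ratio = 9.887 × 10^-27 / 1.659 × 10^-26 = 0.596.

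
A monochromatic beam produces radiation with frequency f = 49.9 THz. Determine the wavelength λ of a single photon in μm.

6.01 μm

Use c = 2.99792458 × 10^8 m/s.
In SI units: f = 49.9 THz = 4.99 × 10^13 Hz.
Since λ = c/f for a photon, λ = 6.008 × 10^-6 m.
Converting to μm: λ = 6.008 μm ≈ 6.01 μm.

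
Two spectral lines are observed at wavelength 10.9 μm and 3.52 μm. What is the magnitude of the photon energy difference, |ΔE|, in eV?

Using E = hc/λ: E₁ = 1.822e-20 J, E₂ = 5.643e-20 J.
|ΔE| = |1.822e-20 − 5.643e-20| = 3.82e-20 J = 0.238 eV.

0.238 eV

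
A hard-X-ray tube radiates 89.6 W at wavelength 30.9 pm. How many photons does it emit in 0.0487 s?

Total energy: E_total = P·t = 89.6 × 0.0487 = 4.364 J.
Per-photon energy: E = 6.429e-15 J.
N = E_total / E_photon = 6.79e14.

6.79e14 photons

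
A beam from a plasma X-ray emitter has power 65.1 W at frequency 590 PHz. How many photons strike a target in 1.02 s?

1.70e17 photons

Total energy: E_total = P·t = 65.1 × 1.02 = 66.40 J.
Per-photon energy: E = 3.909e-16 J.
N = E_total / E_photon = 1.70e17.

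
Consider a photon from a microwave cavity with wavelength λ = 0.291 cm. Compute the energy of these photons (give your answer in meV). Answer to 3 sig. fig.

Convert to SI: λ = 0.291 cm = 0.00291 m.
For a photon E = hc/λ, so E = 6.826 × 10^-23 J.
Converting to meV: E = 0.4261 meV ≈ 0.426 meV.

0.426 meV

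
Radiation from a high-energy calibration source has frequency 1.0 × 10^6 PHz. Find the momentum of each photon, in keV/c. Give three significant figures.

(h = 6.62607015 × 10^-34 J·s, c = 2.99792458 × 10^8 m/s, 1 eV = 1.602176634 × 10^-19 J.)
Convert to SI: f = 1.0 × 10^6 PHz = 1.0 × 10^21 Hz.
For a photon p = hf/c, so p = 2.210 × 10^-21 kg·m/s.
Converting to keV/c: p = 4136 keV/c ≈ 4140 keV/c.

4140 keV/c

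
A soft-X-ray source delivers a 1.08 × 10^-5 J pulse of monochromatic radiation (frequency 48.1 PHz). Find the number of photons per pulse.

3.39 × 10^11 photons

Per-photon energy: E = 3.187 × 10^-17 J (from frequency = 48.1 PHz).
N = E_total / E_photon = 1.08 × 10^-5 J / 3.187 × 10^-17 J = 3.39 × 10^11.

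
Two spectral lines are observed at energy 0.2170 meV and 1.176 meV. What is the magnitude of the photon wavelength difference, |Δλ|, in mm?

Using λ = hc/E: λ₁ = 0.0057136 m, λ₂ = 0.0010543 m.
|Δλ| = |0.0057136 − 0.0010543| = 0.00466 m = 4.66 mm.

4.66 mm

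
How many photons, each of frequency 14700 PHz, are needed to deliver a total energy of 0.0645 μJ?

Per-photon energy: E = 9.740e-15 J (from frequency = 14700 PHz).
N = E_total / E_photon = 6.45e-8 J / 9.740e-15 J = 6.62e6.

6.62e6 photons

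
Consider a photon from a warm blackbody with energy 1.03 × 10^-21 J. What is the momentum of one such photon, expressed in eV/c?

The photon relation is p = E/c, giving p = 3.436 × 10^-30 kg·m/s.
Converting to eV/c: p = 0.006429 eV/c ≈ 6.43 × 10^-3 eV/c.

6.43 × 10^-3 eV/c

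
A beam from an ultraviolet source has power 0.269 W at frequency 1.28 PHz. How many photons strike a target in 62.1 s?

Total energy: E_total = P·t = 0.269 × 62.1 = 16.70 J.
Per-photon energy: E = 8.481 × 10^-19 J.
N = E_total / E_photon = 1.97 × 10^19.

1.97 × 10^19 photons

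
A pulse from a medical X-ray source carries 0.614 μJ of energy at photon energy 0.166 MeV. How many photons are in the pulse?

2.31e7 photons

Per-photon energy: E = 2.660e-14 J (from energy = 0.166 MeV).
N = E_total / E_photon = 6.14e-7 J / 2.660e-14 J = 2.31e7.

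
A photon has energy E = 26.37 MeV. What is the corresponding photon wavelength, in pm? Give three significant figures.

In SI units: E = 26.37 MeV = 4.2249e-12 J.
Apply λ = hc/E: λ = 4.702e-14 m.
Converting to pm: λ = 0.04702 pm ≈ 0.0470 pm.

0.0470 pm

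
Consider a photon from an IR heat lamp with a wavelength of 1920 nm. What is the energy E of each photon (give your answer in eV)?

0.646 eV

First convert: λ = 1920 nm = 1.92e-6 m.
For a photon E = hc/λ, so E = 1.035e-19 J.
Converting to eV: E = 0.6458 eV ≈ 0.646 eV.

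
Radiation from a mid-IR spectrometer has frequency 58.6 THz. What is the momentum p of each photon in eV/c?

Take h = 6.62607015e-34 J·s, c = 2.99792458e8 m/s, 1 eV = 1.602176634e-19 J.
Convert to SI: f = 58.6 THz = 5.86e13 Hz.
Since p = hf/c for a photon, p = 1.295e-28 kg·m/s.
Converting to eV/c: p = 0.2424 eV/c ≈ 0.242 eV/c.

0.242 eV/c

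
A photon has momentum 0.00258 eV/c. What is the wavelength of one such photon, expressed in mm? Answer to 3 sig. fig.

(h = 6.62607015 × 10^-34 J·s, c = 2.99792458 × 10^8 m/s, 1 eV = 1.602176634 × 10^-19 J.)
First convert: p = 0.00258 eV/c = 1.3788 × 10^-30 kg·m/s.
The photon relation is λ = h/p, giving λ = 4.806 × 10^-4 m.
Converting to mm: λ = 0.4806 mm ≈ 0.481 mm.

0.481 mm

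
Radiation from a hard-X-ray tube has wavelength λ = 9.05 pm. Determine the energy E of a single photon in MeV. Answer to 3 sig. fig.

In SI units: λ = 9.05 pm = 9.05·10^-12 m.
The photon relation is E = hc/λ, giving E = 2.195·10^-14 J.
Converting to MeV: E = 0.1370 MeV ≈ 0.137 MeV.

0.137 MeV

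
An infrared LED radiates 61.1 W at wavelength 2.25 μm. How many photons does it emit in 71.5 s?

Total energy: E_total = P·t = 61.1 × 71.5 = 4369 J.
Per-photon energy: E = 8.829e-20 J.
N = E_total / E_photon = 4.95e22.

4.95e22 photons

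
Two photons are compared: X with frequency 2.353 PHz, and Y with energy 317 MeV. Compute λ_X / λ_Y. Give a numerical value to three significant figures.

3.26 × 10^7

λ_X = 1.274 × 10^-7 m (from frequency = 2.353 PHz, via λ = c/f).
λ_Y = 3.911 × 10^-15 m (from energy = 317 MeV, via λ = hc/E).
Ratio = 1.274 × 10^-7 / 3.911 × 10^-15 = 3.26 × 10^7.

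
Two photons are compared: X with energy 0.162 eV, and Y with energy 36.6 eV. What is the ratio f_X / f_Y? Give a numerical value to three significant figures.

f_X = 3.917e13 Hz (from energy = 0.162 eV, via f = E/h).
f_Y = 8.850e15 Hz (from energy = 36.6 eV, via f = E/h).
Ratio = 3.917e13 / 8.850e15 = 4.43e-3.

4.43e-3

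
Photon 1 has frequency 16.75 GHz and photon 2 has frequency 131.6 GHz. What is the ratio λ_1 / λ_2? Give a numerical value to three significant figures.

7.86

λ_1 = 0.01790 m (from frequency = 16.75 GHz, via λ = c/f).
λ_2 = 0.002278 m (from frequency = 131.6 GHz, via λ = c/f).
Ratio = 0.01790 / 0.002278 = 7.86.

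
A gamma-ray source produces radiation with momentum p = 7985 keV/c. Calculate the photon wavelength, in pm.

0.155 pm

Use h = 6.62607015e-34 J·s, c = 2.99792458e8 m/s, 1 eV = 1.602176634e-19 J.
First convert: p = 7985 keV/c = 4.2674e-21 kg·m/s.
For a photon λ = h/p, so λ = 1.553e-13 m.
Converting to pm: λ = 0.1553 pm ≈ 0.155 pm.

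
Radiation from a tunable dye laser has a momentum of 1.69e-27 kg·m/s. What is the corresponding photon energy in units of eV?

3.16 eV

Since E = pc for a photon, E = 5.066e-19 J.
Converting to eV: E = 3.162 eV ≈ 3.16 eV.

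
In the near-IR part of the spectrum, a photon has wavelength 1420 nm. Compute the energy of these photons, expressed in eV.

0.873 eV

Take h = 6.62607015e-34 J·s, c = 2.99792458e8 m/s, 1 eV = 1.602176634e-19 J.
Convert to SI: λ = 1420 nm = 1.42e-6 m.
Since E = hc/λ for a photon, E = 1.399e-19 J.
Converting to eV: E = 0.8731 eV ≈ 0.873 eV.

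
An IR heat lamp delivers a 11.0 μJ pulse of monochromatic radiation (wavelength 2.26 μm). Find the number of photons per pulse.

Per-photon energy: E = 8.790 × 10^-20 J (from wavelength = 2.26 μm).
N = E_total / E_photon = 1.10 × 10^-5 J / 8.790 × 10^-20 J = 1.25 × 10^14.

1.25 × 10^14 photons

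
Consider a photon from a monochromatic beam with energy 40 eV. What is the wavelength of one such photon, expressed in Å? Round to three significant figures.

Convert to SI: E = 40 eV = 6.4087 × 10^-18 J.
Apply λ = hc/E: λ = 3.100 × 10^-8 m.
Converting to Å: λ = 310.0 Å ≈ 310 Å.

310 Å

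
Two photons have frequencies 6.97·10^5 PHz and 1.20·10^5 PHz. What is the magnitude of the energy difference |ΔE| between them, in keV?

Using E = hf: E₁ = 4.618·10^-13 J, E₂ = 7.951·10^-14 J.
|ΔE| = |4.618·10^-13 − 7.951·10^-14| = 3.82·10^-13 J = 2390 keV.

2390 keV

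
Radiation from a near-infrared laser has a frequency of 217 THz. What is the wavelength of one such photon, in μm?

1.38 μm

(c = 2.99792458·10^8 m/s.)
First convert: f = 217 THz = 2.17·10^14 Hz.
For a photon λ = c/f, so λ = 1.382·10^-6 m.
Converting to μm: λ = 1.382 μm ≈ 1.38 μm.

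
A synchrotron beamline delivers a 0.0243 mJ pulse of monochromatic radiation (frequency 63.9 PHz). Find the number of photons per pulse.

Per-photon energy: E = 4.234·10^-17 J (from frequency = 63.9 PHz).
N = E_total / E_photon = 2.43·10^-5 J / 4.234·10^-17 J = 5.74·10^11.

5.74·10^11 photons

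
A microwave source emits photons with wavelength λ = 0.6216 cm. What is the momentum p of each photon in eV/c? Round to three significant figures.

1.99e-4 eV/c

Take h = 6.62607015e-34 J·s, c = 2.99792458e8 m/s, 1 eV = 1.602176634e-19 J.
Convert to SI: λ = 0.6216 cm = 0.006216 m.
Apply p = h/λ: p = 1.066e-31 kg·m/s.
Converting to eV/c: p = 1.995e-4 eV/c ≈ 1.99e-4 eV/c.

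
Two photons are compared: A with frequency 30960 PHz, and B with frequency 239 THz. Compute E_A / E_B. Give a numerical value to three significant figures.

E_A = 2.051 × 10^-14 J (from frequency = 30960 PHz, via E = hf).
E_B = 1.584 × 10^-19 J (from frequency = 239 THz, via E = hf).
Ratio = 2.051 × 10^-14 / 1.584 × 10^-19 = 1.30 × 10^5.

1.30 × 10^5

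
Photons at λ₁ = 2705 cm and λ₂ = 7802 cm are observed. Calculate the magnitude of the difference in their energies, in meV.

Using E = hc/λ: E₁ = 7.3436e-27 J, E₂ = 2.5461e-27 J.
|ΔE| = |7.3436e-27 − 2.5461e-27| = 4.80e-27 J = 2.99e-5 meV.

2.99e-5 meV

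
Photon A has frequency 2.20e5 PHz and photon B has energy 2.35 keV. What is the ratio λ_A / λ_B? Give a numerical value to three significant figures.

2.58e-3

λ_A = 1.363e-12 m (from frequency = 2.20e5 PHz, via λ = c/f).
λ_B = 5.276e-10 m (from energy = 2.35 keV, via λ = hc/E).
Ratio = 1.363e-12 / 5.276e-10 = 2.58e-3.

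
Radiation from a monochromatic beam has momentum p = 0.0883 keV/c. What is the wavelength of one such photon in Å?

140 Å

Take h = 6.62607015 × 10^-34 J·s, c = 2.99792458 × 10^8 m/s, 1 eV = 1.602176634 × 10^-19 J.
In SI units: p = 0.0883 keV/c = 4.7190 × 10^-26 kg·m/s.
Apply λ = h/p: λ = 1.404 × 10^-8 m.
Converting to Å: λ = 140.4 Å ≈ 140 Å.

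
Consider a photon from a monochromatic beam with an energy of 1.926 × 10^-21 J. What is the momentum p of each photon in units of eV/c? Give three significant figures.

0.0120 eV/c

Since p = E/c for a photon, p = 6.424 × 10^-30 kg·m/s.
Converting to eV/c: p = 0.01202 eV/c ≈ 0.0120 eV/c.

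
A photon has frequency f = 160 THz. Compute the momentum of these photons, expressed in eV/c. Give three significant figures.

(h = 6.62607015e-34 J·s, c = 2.99792458e8 m/s, 1 eV = 1.602176634e-19 J.)
First convert: f = 160 THz = 1.6e14 Hz.
For a photon p = hf/c, so p = 3.536e-28 kg·m/s.
Converting to eV/c: p = 0.6617 eV/c ≈ 0.662 eV/c.

0.662 eV/c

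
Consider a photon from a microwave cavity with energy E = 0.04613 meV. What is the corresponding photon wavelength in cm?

2.69 cm

Convert to SI: E = 0.04613 meV = 7.3908 × 10^-24 J.
For a photon λ = hc/E, so λ = 0.02688 m.
Converting to cm: λ = 2.688 cm ≈ 2.69 cm.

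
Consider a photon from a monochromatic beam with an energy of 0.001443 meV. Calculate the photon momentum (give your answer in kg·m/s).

7.71 × 10^-34 kg·m/s

Take c = 2.99792458 × 10^8 m/s, 1 eV = 1.602176634 × 10^-19 J.
Convert to SI: E = 0.001443 meV = 2.3119 × 10^-25 J.
The photon relation is p = E/c, giving p = 7.712 × 10^-34 kg·m/s.
So p ≈ 7.71 × 10^-34 kg·m/s.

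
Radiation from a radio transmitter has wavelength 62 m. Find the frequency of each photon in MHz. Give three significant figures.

4.84 MHz

The photon relation is f = c/λ, giving f = 4.835·10^6 Hz.
Converting to MHz: f = 4.835 MHz ≈ 4.84 MHz.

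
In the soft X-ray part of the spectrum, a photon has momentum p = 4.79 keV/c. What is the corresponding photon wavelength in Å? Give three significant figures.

2.59 Å

In SI units: p = 4.79 keV/c = 2.5599·10^-24 kg·m/s.
For a photon λ = h/p, so λ = 2.588·10^-10 m.
Converting to Å: λ = 2.588 Å ≈ 2.59 Å.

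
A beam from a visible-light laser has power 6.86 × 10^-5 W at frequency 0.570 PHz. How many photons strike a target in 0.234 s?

4.25 × 10^13 photons

Total energy: E_total = P·t = 6.86 × 10^-5 × 0.234 = 1.605 × 10^-5 J.
Per-photon energy: E = 3.777 × 10^-19 J.
N = E_total / E_photon = 4.25 × 10^13.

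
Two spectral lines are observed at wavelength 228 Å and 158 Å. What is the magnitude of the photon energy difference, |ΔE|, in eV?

Using E = hc/λ: E₁ = 8.712e-18 J, E₂ = 1.257e-17 J.
|ΔE| = |8.712e-18 − 1.257e-17| = 3.86e-18 J = 24.1 eV.

24.1 eV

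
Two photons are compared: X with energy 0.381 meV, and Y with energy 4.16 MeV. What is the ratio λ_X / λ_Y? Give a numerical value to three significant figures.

λ_X = 0.003254 m (from energy = 0.381 meV, via λ = hc/E).
λ_Y = 2.980e-13 m (from energy = 4.16 MeV, via λ = hc/E).
Ratio = 0.003254 / 2.980e-13 = 1.09e10.

1.09e10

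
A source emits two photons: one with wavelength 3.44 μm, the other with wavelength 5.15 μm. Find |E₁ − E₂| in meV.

120 meV

Using E = hc/λ: E₁ = 5.775e-20 J, E₂ = 3.857e-20 J.
|ΔE| = |5.775e-20 − 3.857e-20| = 1.92e-20 J = 120 meV.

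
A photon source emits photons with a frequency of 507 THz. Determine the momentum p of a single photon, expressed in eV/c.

Take h = 6.62607015e-34 J·s, c = 2.99792458e8 m/s, 1 eV = 1.602176634e-19 J.
In SI units: f = 507 THz = 5.07e14 Hz.
For a photon p = hf/c, so p = 1.121e-27 kg·m/s.
Converting to eV/c: p = 2.097 eV/c ≈ 2.10 eV/c.

2.10 eV/c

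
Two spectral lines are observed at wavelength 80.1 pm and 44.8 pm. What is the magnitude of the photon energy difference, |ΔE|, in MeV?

Using E = hc/λ: E₁ = 2.480 × 10^-15 J, E₂ = 4.434 × 10^-15 J.
|ΔE| = |2.480 × 10^-15 − 4.434 × 10^-15| = 1.95 × 10^-15 J = 0.0122 MeV.

0.0122 MeV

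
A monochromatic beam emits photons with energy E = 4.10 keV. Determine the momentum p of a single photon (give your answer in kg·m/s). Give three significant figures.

Use c = 2.99792458e8 m/s, 1 eV = 1.602176634e-19 J.
Convert to SI: E = 4.10 keV = 6.5689e-16 J.
For a photon p = E/c, so p = 2.191e-24 kg·m/s.
So p ≈ 2.19e-24 kg·m/s.

2.19e-24 kg·m/s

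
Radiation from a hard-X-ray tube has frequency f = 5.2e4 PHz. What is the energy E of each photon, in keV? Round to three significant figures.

In SI units: f = 5.2e4 PHz = 5.2e19 Hz.
The photon relation is E = hf, giving E = 3.446e-14 J.
Converting to keV: E = 215.1 keV ≈ 215 keV.

215 keV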